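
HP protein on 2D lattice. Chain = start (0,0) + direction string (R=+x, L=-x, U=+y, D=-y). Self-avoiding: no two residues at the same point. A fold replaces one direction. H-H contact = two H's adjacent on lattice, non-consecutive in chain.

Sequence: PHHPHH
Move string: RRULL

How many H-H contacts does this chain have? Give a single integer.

Positions: [(0, 0), (1, 0), (2, 0), (2, 1), (1, 1), (0, 1)]
H-H contact: residue 1 @(1,0) - residue 4 @(1, 1)

Answer: 1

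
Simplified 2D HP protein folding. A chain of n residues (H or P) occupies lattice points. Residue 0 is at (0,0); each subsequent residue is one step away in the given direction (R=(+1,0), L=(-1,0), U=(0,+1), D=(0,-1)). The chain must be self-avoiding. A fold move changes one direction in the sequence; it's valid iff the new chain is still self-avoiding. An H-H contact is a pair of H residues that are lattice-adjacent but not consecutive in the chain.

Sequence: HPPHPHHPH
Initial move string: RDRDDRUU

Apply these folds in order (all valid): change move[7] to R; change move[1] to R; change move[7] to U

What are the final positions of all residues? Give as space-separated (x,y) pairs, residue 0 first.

Answer: (0,0) (1,0) (2,0) (3,0) (3,-1) (3,-2) (4,-2) (4,-1) (4,0)

Derivation:
Initial moves: RDRDDRUU
Fold: move[7]->R => RDRDDRUR (positions: [(0, 0), (1, 0), (1, -1), (2, -1), (2, -2), (2, -3), (3, -3), (3, -2), (4, -2)])
Fold: move[1]->R => RRRDDRUR (positions: [(0, 0), (1, 0), (2, 0), (3, 0), (3, -1), (3, -2), (4, -2), (4, -1), (5, -1)])
Fold: move[7]->U => RRRDDRUU (positions: [(0, 0), (1, 0), (2, 0), (3, 0), (3, -1), (3, -2), (4, -2), (4, -1), (4, 0)])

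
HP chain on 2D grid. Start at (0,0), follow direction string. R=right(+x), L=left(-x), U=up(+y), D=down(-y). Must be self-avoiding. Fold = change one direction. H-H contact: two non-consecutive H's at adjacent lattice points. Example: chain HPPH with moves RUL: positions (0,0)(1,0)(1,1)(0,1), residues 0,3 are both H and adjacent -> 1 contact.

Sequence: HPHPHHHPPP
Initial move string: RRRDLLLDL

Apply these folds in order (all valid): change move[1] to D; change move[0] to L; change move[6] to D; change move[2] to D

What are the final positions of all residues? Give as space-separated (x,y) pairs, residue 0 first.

Answer: (0,0) (-1,0) (-1,-1) (-1,-2) (-1,-3) (-2,-3) (-3,-3) (-3,-4) (-3,-5) (-4,-5)

Derivation:
Initial moves: RRRDLLLDL
Fold: move[1]->D => RDRDLLLDL (positions: [(0, 0), (1, 0), (1, -1), (2, -1), (2, -2), (1, -2), (0, -2), (-1, -2), (-1, -3), (-2, -3)])
Fold: move[0]->L => LDRDLLLDL (positions: [(0, 0), (-1, 0), (-1, -1), (0, -1), (0, -2), (-1, -2), (-2, -2), (-3, -2), (-3, -3), (-4, -3)])
Fold: move[6]->D => LDRDLLDDL (positions: [(0, 0), (-1, 0), (-1, -1), (0, -1), (0, -2), (-1, -2), (-2, -2), (-2, -3), (-2, -4), (-3, -4)])
Fold: move[2]->D => LDDDLLDDL (positions: [(0, 0), (-1, 0), (-1, -1), (-1, -2), (-1, -3), (-2, -3), (-3, -3), (-3, -4), (-3, -5), (-4, -5)])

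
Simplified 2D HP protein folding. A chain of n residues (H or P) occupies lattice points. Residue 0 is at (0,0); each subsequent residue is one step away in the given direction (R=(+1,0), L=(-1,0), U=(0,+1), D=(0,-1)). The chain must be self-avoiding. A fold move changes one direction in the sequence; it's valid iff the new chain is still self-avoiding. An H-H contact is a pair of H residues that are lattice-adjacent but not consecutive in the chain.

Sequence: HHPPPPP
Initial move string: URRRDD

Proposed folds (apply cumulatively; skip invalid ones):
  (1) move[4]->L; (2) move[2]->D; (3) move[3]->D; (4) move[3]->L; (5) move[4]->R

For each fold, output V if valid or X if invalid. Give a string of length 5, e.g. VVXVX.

Answer: XVVXV

Derivation:
Initial: URRRDD -> [(0, 0), (0, 1), (1, 1), (2, 1), (3, 1), (3, 0), (3, -1)]
Fold 1: move[4]->L => URRRLD INVALID (collision), skipped
Fold 2: move[2]->D => URDRDD VALID
Fold 3: move[3]->D => URDDDD VALID
Fold 4: move[3]->L => URDLDD INVALID (collision), skipped
Fold 5: move[4]->R => URDDRD VALID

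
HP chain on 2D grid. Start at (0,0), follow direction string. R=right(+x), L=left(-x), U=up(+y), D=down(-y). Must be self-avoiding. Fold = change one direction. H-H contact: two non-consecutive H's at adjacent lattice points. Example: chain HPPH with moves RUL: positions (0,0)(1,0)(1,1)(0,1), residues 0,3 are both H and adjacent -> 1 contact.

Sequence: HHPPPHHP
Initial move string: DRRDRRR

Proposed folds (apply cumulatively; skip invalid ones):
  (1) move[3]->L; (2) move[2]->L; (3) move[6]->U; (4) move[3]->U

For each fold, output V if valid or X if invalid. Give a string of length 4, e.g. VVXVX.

Answer: XXVV

Derivation:
Initial: DRRDRRR -> [(0, 0), (0, -1), (1, -1), (2, -1), (2, -2), (3, -2), (4, -2), (5, -2)]
Fold 1: move[3]->L => DRRLRRR INVALID (collision), skipped
Fold 2: move[2]->L => DRLDRRR INVALID (collision), skipped
Fold 3: move[6]->U => DRRDRRU VALID
Fold 4: move[3]->U => DRRURRU VALID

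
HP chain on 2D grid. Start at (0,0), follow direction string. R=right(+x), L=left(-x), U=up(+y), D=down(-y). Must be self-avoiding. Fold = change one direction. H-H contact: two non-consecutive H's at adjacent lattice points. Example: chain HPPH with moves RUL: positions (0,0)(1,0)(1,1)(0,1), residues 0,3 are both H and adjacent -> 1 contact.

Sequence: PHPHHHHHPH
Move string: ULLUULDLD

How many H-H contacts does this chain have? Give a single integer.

Answer: 1

Derivation:
Positions: [(0, 0), (0, 1), (-1, 1), (-2, 1), (-2, 2), (-2, 3), (-3, 3), (-3, 2), (-4, 2), (-4, 1)]
H-H contact: residue 4 @(-2,2) - residue 7 @(-3, 2)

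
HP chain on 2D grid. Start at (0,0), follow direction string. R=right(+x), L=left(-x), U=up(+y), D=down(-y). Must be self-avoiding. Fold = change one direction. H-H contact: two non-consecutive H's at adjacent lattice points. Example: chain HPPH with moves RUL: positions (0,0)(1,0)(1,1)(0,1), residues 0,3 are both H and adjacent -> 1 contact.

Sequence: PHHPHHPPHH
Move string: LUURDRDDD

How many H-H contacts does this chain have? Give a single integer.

Positions: [(0, 0), (-1, 0), (-1, 1), (-1, 2), (0, 2), (0, 1), (1, 1), (1, 0), (1, -1), (1, -2)]
H-H contact: residue 2 @(-1,1) - residue 5 @(0, 1)

Answer: 1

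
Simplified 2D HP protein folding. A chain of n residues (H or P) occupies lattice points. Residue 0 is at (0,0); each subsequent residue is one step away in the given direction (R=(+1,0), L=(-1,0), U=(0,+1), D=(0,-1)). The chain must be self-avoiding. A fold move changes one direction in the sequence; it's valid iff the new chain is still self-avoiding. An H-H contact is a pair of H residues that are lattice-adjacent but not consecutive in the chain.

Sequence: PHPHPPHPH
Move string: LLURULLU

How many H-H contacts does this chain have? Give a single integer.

Positions: [(0, 0), (-1, 0), (-2, 0), (-2, 1), (-1, 1), (-1, 2), (-2, 2), (-3, 2), (-3, 3)]
H-H contact: residue 3 @(-2,1) - residue 6 @(-2, 2)

Answer: 1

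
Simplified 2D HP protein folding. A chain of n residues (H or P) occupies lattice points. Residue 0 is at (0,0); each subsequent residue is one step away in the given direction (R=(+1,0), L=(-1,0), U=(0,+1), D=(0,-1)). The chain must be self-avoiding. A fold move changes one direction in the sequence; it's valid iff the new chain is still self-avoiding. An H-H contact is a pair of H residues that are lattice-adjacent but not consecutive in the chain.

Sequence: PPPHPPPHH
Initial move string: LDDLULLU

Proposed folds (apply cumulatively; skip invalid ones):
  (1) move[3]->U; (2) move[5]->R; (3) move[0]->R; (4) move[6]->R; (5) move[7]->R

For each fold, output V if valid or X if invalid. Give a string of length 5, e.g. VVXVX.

Answer: XXVXX

Derivation:
Initial: LDDLULLU -> [(0, 0), (-1, 0), (-1, -1), (-1, -2), (-2, -2), (-2, -1), (-3, -1), (-4, -1), (-4, 0)]
Fold 1: move[3]->U => LDDUULLU INVALID (collision), skipped
Fold 2: move[5]->R => LDDLURLU INVALID (collision), skipped
Fold 3: move[0]->R => RDDLULLU VALID
Fold 4: move[6]->R => RDDLULRU INVALID (collision), skipped
Fold 5: move[7]->R => RDDLULLR INVALID (collision), skipped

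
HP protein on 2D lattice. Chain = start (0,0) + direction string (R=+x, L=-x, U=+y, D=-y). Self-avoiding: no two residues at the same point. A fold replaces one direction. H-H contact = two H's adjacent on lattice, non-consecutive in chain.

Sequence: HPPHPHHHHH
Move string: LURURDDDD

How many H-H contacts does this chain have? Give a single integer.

Positions: [(0, 0), (-1, 0), (-1, 1), (0, 1), (0, 2), (1, 2), (1, 1), (1, 0), (1, -1), (1, -2)]
H-H contact: residue 0 @(0,0) - residue 7 @(1, 0)
H-H contact: residue 0 @(0,0) - residue 3 @(0, 1)
H-H contact: residue 3 @(0,1) - residue 6 @(1, 1)

Answer: 3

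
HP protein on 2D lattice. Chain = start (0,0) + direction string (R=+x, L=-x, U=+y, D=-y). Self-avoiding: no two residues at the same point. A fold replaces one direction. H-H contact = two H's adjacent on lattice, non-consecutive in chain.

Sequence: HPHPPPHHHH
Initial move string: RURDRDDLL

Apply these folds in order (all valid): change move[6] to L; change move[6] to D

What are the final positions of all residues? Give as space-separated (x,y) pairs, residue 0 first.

Initial moves: RURDRDDLL
Fold: move[6]->L => RURDRDLLL (positions: [(0, 0), (1, 0), (1, 1), (2, 1), (2, 0), (3, 0), (3, -1), (2, -1), (1, -1), (0, -1)])
Fold: move[6]->D => RURDRDDLL (positions: [(0, 0), (1, 0), (1, 1), (2, 1), (2, 0), (3, 0), (3, -1), (3, -2), (2, -2), (1, -2)])

Answer: (0,0) (1,0) (1,1) (2,1) (2,0) (3,0) (3,-1) (3,-2) (2,-2) (1,-2)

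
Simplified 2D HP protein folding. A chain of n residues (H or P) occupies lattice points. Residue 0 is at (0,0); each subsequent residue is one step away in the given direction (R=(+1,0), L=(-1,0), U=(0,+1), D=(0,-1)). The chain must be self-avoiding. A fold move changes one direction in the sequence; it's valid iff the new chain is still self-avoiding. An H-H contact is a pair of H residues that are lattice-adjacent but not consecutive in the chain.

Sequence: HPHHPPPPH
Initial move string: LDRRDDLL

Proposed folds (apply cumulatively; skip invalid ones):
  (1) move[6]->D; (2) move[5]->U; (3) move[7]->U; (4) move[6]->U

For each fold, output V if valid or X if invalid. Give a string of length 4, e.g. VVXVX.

Initial: LDRRDDLL -> [(0, 0), (-1, 0), (-1, -1), (0, -1), (1, -1), (1, -2), (1, -3), (0, -3), (-1, -3)]
Fold 1: move[6]->D => LDRRDDDL VALID
Fold 2: move[5]->U => LDRRDUDL INVALID (collision), skipped
Fold 3: move[7]->U => LDRRDDDU INVALID (collision), skipped
Fold 4: move[6]->U => LDRRDDUL INVALID (collision), skipped

Answer: VXXX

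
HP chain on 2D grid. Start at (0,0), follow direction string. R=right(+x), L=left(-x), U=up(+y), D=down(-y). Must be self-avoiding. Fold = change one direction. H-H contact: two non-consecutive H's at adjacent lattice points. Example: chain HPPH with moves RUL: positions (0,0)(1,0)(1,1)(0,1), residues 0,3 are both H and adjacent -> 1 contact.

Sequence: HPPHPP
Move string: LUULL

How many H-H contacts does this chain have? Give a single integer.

Positions: [(0, 0), (-1, 0), (-1, 1), (-1, 2), (-2, 2), (-3, 2)]
No H-H contacts found.

Answer: 0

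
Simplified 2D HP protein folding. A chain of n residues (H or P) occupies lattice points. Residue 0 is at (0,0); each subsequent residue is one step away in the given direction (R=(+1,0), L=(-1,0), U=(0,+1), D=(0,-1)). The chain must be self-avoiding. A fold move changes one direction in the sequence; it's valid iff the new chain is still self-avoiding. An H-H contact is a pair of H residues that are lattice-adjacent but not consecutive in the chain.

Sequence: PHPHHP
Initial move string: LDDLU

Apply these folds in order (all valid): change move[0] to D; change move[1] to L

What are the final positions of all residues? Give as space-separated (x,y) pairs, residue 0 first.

Initial moves: LDDLU
Fold: move[0]->D => DDDLU (positions: [(0, 0), (0, -1), (0, -2), (0, -3), (-1, -3), (-1, -2)])
Fold: move[1]->L => DLDLU (positions: [(0, 0), (0, -1), (-1, -1), (-1, -2), (-2, -2), (-2, -1)])

Answer: (0,0) (0,-1) (-1,-1) (-1,-2) (-2,-2) (-2,-1)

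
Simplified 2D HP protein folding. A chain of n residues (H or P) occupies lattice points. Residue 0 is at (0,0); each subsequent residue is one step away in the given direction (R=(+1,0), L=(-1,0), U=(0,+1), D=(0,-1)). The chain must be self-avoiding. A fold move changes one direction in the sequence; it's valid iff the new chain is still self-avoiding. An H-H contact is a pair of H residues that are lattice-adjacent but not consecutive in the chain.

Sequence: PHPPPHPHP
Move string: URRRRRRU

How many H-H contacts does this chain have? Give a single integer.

Answer: 0

Derivation:
Positions: [(0, 0), (0, 1), (1, 1), (2, 1), (3, 1), (4, 1), (5, 1), (6, 1), (6, 2)]
No H-H contacts found.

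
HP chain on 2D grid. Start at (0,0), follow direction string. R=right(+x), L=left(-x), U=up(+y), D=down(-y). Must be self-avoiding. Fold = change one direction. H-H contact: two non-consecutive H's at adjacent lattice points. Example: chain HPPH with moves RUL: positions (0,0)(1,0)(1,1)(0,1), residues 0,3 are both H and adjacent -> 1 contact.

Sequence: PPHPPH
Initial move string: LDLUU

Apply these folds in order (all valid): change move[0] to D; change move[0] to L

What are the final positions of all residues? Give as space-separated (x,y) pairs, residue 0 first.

Answer: (0,0) (-1,0) (-1,-1) (-2,-1) (-2,0) (-2,1)

Derivation:
Initial moves: LDLUU
Fold: move[0]->D => DDLUU (positions: [(0, 0), (0, -1), (0, -2), (-1, -2), (-1, -1), (-1, 0)])
Fold: move[0]->L => LDLUU (positions: [(0, 0), (-1, 0), (-1, -1), (-2, -1), (-2, 0), (-2, 1)])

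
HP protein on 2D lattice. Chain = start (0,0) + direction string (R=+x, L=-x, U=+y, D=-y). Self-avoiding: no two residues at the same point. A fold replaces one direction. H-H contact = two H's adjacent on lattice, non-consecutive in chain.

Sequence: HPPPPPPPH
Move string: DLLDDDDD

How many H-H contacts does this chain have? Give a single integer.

Answer: 0

Derivation:
Positions: [(0, 0), (0, -1), (-1, -1), (-2, -1), (-2, -2), (-2, -3), (-2, -4), (-2, -5), (-2, -6)]
No H-H contacts found.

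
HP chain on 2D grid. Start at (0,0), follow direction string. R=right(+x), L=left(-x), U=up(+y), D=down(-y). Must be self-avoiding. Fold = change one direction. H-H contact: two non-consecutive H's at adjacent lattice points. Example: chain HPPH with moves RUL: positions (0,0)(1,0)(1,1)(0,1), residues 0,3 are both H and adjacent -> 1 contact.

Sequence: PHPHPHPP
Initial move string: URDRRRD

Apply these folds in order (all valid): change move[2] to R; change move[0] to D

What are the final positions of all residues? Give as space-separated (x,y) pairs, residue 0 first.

Answer: (0,0) (0,-1) (1,-1) (2,-1) (3,-1) (4,-1) (5,-1) (5,-2)

Derivation:
Initial moves: URDRRRD
Fold: move[2]->R => URRRRRD (positions: [(0, 0), (0, 1), (1, 1), (2, 1), (3, 1), (4, 1), (5, 1), (5, 0)])
Fold: move[0]->D => DRRRRRD (positions: [(0, 0), (0, -1), (1, -1), (2, -1), (3, -1), (4, -1), (5, -1), (5, -2)])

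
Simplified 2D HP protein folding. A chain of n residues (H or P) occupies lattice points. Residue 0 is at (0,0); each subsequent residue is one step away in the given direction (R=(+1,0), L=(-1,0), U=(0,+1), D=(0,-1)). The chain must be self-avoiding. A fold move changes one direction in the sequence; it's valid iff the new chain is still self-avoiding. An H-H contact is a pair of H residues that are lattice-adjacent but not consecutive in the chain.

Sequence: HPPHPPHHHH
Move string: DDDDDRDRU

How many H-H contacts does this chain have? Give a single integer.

Answer: 1

Derivation:
Positions: [(0, 0), (0, -1), (0, -2), (0, -3), (0, -4), (0, -5), (1, -5), (1, -6), (2, -6), (2, -5)]
H-H contact: residue 6 @(1,-5) - residue 9 @(2, -5)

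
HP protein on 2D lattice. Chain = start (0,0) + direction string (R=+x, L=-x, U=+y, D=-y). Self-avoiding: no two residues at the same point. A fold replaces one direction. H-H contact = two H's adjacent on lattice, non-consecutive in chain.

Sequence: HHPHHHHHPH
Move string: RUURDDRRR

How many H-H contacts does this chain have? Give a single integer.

Answer: 1

Derivation:
Positions: [(0, 0), (1, 0), (1, 1), (1, 2), (2, 2), (2, 1), (2, 0), (3, 0), (4, 0), (5, 0)]
H-H contact: residue 1 @(1,0) - residue 6 @(2, 0)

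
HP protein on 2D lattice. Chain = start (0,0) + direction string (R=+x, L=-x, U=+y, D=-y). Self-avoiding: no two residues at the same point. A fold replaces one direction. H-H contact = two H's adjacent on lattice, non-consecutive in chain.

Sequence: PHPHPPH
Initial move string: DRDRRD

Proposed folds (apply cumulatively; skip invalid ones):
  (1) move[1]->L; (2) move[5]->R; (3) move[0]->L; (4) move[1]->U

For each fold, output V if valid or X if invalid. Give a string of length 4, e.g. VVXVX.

Initial: DRDRRD -> [(0, 0), (0, -1), (1, -1), (1, -2), (2, -2), (3, -2), (3, -3)]
Fold 1: move[1]->L => DLDRRD VALID
Fold 2: move[5]->R => DLDRRR VALID
Fold 3: move[0]->L => LLDRRR VALID
Fold 4: move[1]->U => LUDRRR INVALID (collision), skipped

Answer: VVVX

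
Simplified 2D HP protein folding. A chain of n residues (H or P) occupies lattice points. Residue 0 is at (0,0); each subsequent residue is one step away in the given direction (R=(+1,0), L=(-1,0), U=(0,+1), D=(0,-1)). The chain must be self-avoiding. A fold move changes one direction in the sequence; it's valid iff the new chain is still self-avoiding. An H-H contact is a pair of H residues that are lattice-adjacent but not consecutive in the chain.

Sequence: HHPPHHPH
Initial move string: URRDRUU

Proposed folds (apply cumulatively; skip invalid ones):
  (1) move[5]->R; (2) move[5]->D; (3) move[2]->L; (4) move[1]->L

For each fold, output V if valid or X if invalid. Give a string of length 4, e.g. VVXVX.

Answer: VXXX

Derivation:
Initial: URRDRUU -> [(0, 0), (0, 1), (1, 1), (2, 1), (2, 0), (3, 0), (3, 1), (3, 2)]
Fold 1: move[5]->R => URRDRRU VALID
Fold 2: move[5]->D => URRDRDU INVALID (collision), skipped
Fold 3: move[2]->L => URLDRRU INVALID (collision), skipped
Fold 4: move[1]->L => ULRDRRU INVALID (collision), skipped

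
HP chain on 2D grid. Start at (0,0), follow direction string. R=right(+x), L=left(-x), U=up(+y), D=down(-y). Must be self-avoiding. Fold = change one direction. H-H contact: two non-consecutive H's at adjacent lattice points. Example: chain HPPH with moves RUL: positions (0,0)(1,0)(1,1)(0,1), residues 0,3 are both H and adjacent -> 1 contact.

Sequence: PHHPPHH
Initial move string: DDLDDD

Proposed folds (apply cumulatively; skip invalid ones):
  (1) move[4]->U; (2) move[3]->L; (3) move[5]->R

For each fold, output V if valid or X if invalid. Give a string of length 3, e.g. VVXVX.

Initial: DDLDDD -> [(0, 0), (0, -1), (0, -2), (-1, -2), (-1, -3), (-1, -4), (-1, -5)]
Fold 1: move[4]->U => DDLDUD INVALID (collision), skipped
Fold 2: move[3]->L => DDLLDD VALID
Fold 3: move[5]->R => DDLLDR VALID

Answer: XVV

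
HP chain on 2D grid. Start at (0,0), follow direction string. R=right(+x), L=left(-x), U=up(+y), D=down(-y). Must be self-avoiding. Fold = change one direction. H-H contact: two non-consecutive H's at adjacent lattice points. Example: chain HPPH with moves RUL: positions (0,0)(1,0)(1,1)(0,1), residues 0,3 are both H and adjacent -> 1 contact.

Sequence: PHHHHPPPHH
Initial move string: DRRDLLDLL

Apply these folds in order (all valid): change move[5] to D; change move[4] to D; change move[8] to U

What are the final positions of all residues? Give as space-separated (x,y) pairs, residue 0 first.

Answer: (0,0) (0,-1) (1,-1) (2,-1) (2,-2) (2,-3) (2,-4) (2,-5) (1,-5) (1,-4)

Derivation:
Initial moves: DRRDLLDLL
Fold: move[5]->D => DRRDLDDLL (positions: [(0, 0), (0, -1), (1, -1), (2, -1), (2, -2), (1, -2), (1, -3), (1, -4), (0, -4), (-1, -4)])
Fold: move[4]->D => DRRDDDDLL (positions: [(0, 0), (0, -1), (1, -1), (2, -1), (2, -2), (2, -3), (2, -4), (2, -5), (1, -5), (0, -5)])
Fold: move[8]->U => DRRDDDDLU (positions: [(0, 0), (0, -1), (1, -1), (2, -1), (2, -2), (2, -3), (2, -4), (2, -5), (1, -5), (1, -4)])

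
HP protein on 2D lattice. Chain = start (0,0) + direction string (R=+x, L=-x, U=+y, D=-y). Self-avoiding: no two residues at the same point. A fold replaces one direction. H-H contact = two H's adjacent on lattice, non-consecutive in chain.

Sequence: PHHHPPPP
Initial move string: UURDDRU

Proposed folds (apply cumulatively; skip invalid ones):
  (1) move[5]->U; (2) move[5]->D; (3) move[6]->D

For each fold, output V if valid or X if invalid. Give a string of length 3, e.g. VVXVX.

Initial: UURDDRU -> [(0, 0), (0, 1), (0, 2), (1, 2), (1, 1), (1, 0), (2, 0), (2, 1)]
Fold 1: move[5]->U => UURDDUU INVALID (collision), skipped
Fold 2: move[5]->D => UURDDDU INVALID (collision), skipped
Fold 3: move[6]->D => UURDDRD VALID

Answer: XXV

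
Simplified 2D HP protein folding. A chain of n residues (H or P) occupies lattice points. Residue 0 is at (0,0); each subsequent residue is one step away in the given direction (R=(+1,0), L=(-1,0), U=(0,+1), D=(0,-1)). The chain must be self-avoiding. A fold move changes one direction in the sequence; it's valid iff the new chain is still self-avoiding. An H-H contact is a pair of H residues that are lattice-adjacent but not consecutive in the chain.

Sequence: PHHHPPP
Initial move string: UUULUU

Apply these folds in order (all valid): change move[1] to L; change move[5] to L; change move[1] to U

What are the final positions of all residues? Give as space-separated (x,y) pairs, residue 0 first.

Initial moves: UUULUU
Fold: move[1]->L => ULULUU (positions: [(0, 0), (0, 1), (-1, 1), (-1, 2), (-2, 2), (-2, 3), (-2, 4)])
Fold: move[5]->L => ULULUL (positions: [(0, 0), (0, 1), (-1, 1), (-1, 2), (-2, 2), (-2, 3), (-3, 3)])
Fold: move[1]->U => UUULUL (positions: [(0, 0), (0, 1), (0, 2), (0, 3), (-1, 3), (-1, 4), (-2, 4)])

Answer: (0,0) (0,1) (0,2) (0,3) (-1,3) (-1,4) (-2,4)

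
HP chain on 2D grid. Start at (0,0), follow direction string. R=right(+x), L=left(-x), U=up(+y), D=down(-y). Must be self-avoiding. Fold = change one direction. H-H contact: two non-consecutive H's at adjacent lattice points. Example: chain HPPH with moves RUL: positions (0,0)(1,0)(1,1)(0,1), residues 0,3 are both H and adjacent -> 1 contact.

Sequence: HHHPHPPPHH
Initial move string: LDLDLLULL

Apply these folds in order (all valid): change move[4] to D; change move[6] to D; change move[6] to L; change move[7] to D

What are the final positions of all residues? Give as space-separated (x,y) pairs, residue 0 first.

Initial moves: LDLDLLULL
Fold: move[4]->D => LDLDDLULL (positions: [(0, 0), (-1, 0), (-1, -1), (-2, -1), (-2, -2), (-2, -3), (-3, -3), (-3, -2), (-4, -2), (-5, -2)])
Fold: move[6]->D => LDLDDLDLL (positions: [(0, 0), (-1, 0), (-1, -1), (-2, -1), (-2, -2), (-2, -3), (-3, -3), (-3, -4), (-4, -4), (-5, -4)])
Fold: move[6]->L => LDLDDLLLL (positions: [(0, 0), (-1, 0), (-1, -1), (-2, -1), (-2, -2), (-2, -3), (-3, -3), (-4, -3), (-5, -3), (-6, -3)])
Fold: move[7]->D => LDLDDLLDL (positions: [(0, 0), (-1, 0), (-1, -1), (-2, -1), (-2, -2), (-2, -3), (-3, -3), (-4, -3), (-4, -4), (-5, -4)])

Answer: (0,0) (-1,0) (-1,-1) (-2,-1) (-2,-2) (-2,-3) (-3,-3) (-4,-3) (-4,-4) (-5,-4)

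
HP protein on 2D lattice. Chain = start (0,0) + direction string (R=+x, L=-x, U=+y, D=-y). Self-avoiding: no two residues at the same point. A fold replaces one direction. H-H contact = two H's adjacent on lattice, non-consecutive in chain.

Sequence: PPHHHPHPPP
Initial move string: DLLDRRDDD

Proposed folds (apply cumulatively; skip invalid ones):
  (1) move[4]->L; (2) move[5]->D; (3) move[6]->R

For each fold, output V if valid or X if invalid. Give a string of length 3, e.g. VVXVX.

Initial: DLLDRRDDD -> [(0, 0), (0, -1), (-1, -1), (-2, -1), (-2, -2), (-1, -2), (0, -2), (0, -3), (0, -4), (0, -5)]
Fold 1: move[4]->L => DLLDLRDDD INVALID (collision), skipped
Fold 2: move[5]->D => DLLDRDDDD VALID
Fold 3: move[6]->R => DLLDRDRDD VALID

Answer: XVV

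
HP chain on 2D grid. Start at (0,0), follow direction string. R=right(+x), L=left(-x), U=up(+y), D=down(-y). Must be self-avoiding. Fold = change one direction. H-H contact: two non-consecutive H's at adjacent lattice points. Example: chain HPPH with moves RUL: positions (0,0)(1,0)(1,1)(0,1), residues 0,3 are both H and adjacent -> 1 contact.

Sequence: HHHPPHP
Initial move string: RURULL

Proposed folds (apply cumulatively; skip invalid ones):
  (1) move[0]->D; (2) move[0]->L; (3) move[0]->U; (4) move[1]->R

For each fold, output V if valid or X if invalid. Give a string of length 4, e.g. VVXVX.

Answer: XVVV

Derivation:
Initial: RURULL -> [(0, 0), (1, 0), (1, 1), (2, 1), (2, 2), (1, 2), (0, 2)]
Fold 1: move[0]->D => DURULL INVALID (collision), skipped
Fold 2: move[0]->L => LURULL VALID
Fold 3: move[0]->U => UURULL VALID
Fold 4: move[1]->R => URRULL VALID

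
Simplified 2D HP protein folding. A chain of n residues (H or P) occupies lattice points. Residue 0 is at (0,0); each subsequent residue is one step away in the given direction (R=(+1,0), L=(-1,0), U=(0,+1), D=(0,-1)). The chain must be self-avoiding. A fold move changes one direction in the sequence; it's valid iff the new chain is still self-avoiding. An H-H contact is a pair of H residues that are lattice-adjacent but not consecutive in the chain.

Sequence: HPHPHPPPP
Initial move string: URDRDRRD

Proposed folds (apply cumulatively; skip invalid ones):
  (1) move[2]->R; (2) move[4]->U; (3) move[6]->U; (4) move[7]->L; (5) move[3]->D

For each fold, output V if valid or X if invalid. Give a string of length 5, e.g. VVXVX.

Answer: VVXXX

Derivation:
Initial: URDRDRRD -> [(0, 0), (0, 1), (1, 1), (1, 0), (2, 0), (2, -1), (3, -1), (4, -1), (4, -2)]
Fold 1: move[2]->R => URRRDRRD VALID
Fold 2: move[4]->U => URRRURRD VALID
Fold 3: move[6]->U => URRRURUD INVALID (collision), skipped
Fold 4: move[7]->L => URRRURRL INVALID (collision), skipped
Fold 5: move[3]->D => URRDURRD INVALID (collision), skipped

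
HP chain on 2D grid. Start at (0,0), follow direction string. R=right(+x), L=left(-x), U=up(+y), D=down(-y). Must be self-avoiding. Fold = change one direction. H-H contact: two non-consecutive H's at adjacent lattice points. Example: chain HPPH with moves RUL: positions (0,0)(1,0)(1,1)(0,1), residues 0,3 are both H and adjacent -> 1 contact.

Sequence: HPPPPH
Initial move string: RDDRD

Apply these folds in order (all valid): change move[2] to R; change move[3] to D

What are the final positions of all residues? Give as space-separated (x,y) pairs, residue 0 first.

Initial moves: RDDRD
Fold: move[2]->R => RDRRD (positions: [(0, 0), (1, 0), (1, -1), (2, -1), (3, -1), (3, -2)])
Fold: move[3]->D => RDRDD (positions: [(0, 0), (1, 0), (1, -1), (2, -1), (2, -2), (2, -3)])

Answer: (0,0) (1,0) (1,-1) (2,-1) (2,-2) (2,-3)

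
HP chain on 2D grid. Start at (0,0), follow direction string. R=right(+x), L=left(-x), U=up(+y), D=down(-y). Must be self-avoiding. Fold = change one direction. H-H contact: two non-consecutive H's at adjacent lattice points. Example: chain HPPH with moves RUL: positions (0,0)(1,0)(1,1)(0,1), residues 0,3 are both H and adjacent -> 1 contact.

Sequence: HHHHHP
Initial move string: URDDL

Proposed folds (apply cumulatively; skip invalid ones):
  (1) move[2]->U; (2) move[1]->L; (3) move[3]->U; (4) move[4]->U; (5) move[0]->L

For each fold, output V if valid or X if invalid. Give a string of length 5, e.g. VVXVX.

Answer: XVXXV

Derivation:
Initial: URDDL -> [(0, 0), (0, 1), (1, 1), (1, 0), (1, -1), (0, -1)]
Fold 1: move[2]->U => URUDL INVALID (collision), skipped
Fold 2: move[1]->L => ULDDL VALID
Fold 3: move[3]->U => ULDUL INVALID (collision), skipped
Fold 4: move[4]->U => ULDDU INVALID (collision), skipped
Fold 5: move[0]->L => LLDDL VALID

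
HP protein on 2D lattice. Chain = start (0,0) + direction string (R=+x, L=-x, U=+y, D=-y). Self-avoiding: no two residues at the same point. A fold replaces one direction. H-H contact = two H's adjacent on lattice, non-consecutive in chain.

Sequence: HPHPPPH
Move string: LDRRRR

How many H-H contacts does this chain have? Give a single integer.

Positions: [(0, 0), (-1, 0), (-1, -1), (0, -1), (1, -1), (2, -1), (3, -1)]
No H-H contacts found.

Answer: 0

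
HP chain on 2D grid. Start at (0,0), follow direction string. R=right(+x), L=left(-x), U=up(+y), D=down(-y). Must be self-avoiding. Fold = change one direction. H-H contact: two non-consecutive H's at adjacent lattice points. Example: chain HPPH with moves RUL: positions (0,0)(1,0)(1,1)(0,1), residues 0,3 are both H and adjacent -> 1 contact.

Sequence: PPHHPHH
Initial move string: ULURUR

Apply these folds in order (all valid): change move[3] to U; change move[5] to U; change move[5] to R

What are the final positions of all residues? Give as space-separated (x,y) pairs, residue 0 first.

Answer: (0,0) (0,1) (-1,1) (-1,2) (-1,3) (-1,4) (0,4)

Derivation:
Initial moves: ULURUR
Fold: move[3]->U => ULUUUR (positions: [(0, 0), (0, 1), (-1, 1), (-1, 2), (-1, 3), (-1, 4), (0, 4)])
Fold: move[5]->U => ULUUUU (positions: [(0, 0), (0, 1), (-1, 1), (-1, 2), (-1, 3), (-1, 4), (-1, 5)])
Fold: move[5]->R => ULUUUR (positions: [(0, 0), (0, 1), (-1, 1), (-1, 2), (-1, 3), (-1, 4), (0, 4)])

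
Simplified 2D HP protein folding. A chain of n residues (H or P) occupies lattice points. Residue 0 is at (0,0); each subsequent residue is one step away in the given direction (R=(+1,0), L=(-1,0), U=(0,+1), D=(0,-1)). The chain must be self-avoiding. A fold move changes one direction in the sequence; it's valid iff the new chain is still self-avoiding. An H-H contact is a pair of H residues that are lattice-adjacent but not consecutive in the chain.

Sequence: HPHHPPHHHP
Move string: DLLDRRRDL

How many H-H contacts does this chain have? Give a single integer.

Answer: 0

Derivation:
Positions: [(0, 0), (0, -1), (-1, -1), (-2, -1), (-2, -2), (-1, -2), (0, -2), (1, -2), (1, -3), (0, -3)]
No H-H contacts found.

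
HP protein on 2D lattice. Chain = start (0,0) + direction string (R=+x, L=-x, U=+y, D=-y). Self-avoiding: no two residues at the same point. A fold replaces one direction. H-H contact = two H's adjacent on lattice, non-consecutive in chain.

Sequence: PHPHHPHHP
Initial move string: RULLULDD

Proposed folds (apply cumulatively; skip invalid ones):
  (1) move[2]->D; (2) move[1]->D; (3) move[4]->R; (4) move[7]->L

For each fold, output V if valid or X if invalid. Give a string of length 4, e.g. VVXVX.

Initial: RULLULDD -> [(0, 0), (1, 0), (1, 1), (0, 1), (-1, 1), (-1, 2), (-2, 2), (-2, 1), (-2, 0)]
Fold 1: move[2]->D => RUDLULDD INVALID (collision), skipped
Fold 2: move[1]->D => RDLLULDD VALID
Fold 3: move[4]->R => RDLLRLDD INVALID (collision), skipped
Fold 4: move[7]->L => RDLLULDL VALID

Answer: XVXV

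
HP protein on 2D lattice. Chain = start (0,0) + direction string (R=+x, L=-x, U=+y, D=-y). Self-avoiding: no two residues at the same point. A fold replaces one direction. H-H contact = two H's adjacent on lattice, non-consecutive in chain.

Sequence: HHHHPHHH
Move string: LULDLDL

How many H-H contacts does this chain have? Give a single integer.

Answer: 0

Derivation:
Positions: [(0, 0), (-1, 0), (-1, 1), (-2, 1), (-2, 0), (-3, 0), (-3, -1), (-4, -1)]
No H-H contacts found.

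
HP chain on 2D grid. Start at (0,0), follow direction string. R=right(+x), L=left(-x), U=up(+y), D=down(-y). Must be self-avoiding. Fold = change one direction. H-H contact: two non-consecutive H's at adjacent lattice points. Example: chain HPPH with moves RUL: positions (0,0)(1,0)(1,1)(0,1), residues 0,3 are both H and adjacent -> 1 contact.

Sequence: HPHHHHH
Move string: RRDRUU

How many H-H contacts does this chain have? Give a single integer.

Positions: [(0, 0), (1, 0), (2, 0), (2, -1), (3, -1), (3, 0), (3, 1)]
H-H contact: residue 2 @(2,0) - residue 5 @(3, 0)

Answer: 1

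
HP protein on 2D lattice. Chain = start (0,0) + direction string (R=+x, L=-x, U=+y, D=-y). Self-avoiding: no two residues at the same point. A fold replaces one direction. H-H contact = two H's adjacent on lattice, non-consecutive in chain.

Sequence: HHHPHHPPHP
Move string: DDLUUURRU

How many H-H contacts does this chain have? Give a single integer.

Positions: [(0, 0), (0, -1), (0, -2), (-1, -2), (-1, -1), (-1, 0), (-1, 1), (0, 1), (1, 1), (1, 2)]
H-H contact: residue 0 @(0,0) - residue 5 @(-1, 0)
H-H contact: residue 1 @(0,-1) - residue 4 @(-1, -1)

Answer: 2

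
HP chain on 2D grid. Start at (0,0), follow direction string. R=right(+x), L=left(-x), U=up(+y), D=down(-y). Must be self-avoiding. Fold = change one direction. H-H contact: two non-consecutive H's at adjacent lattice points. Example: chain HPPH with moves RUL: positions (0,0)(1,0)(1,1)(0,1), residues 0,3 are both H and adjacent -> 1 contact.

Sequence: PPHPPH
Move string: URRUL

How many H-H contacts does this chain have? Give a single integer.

Answer: 1

Derivation:
Positions: [(0, 0), (0, 1), (1, 1), (2, 1), (2, 2), (1, 2)]
H-H contact: residue 2 @(1,1) - residue 5 @(1, 2)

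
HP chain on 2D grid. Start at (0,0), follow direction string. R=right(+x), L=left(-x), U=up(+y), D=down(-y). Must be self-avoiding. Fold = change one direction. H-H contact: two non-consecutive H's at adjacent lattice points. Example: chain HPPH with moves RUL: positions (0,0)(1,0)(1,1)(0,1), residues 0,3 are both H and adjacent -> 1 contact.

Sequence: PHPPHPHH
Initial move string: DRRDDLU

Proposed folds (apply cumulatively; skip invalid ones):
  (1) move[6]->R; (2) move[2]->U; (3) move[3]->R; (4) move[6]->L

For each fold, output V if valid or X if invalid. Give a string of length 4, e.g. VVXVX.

Answer: XXXV

Derivation:
Initial: DRRDDLU -> [(0, 0), (0, -1), (1, -1), (2, -1), (2, -2), (2, -3), (1, -3), (1, -2)]
Fold 1: move[6]->R => DRRDDLR INVALID (collision), skipped
Fold 2: move[2]->U => DRUDDLU INVALID (collision), skipped
Fold 3: move[3]->R => DRRRDLU INVALID (collision), skipped
Fold 4: move[6]->L => DRRDDLL VALID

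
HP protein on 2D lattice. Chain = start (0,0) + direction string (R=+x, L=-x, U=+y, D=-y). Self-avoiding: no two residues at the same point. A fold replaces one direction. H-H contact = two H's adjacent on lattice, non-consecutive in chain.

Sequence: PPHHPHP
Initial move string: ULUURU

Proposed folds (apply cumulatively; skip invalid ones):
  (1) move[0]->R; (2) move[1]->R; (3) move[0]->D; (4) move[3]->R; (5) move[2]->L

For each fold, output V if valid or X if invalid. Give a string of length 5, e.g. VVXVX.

Initial: ULUURU -> [(0, 0), (0, 1), (-1, 1), (-1, 2), (-1, 3), (0, 3), (0, 4)]
Fold 1: move[0]->R => RLUURU INVALID (collision), skipped
Fold 2: move[1]->R => URUURU VALID
Fold 3: move[0]->D => DRUURU VALID
Fold 4: move[3]->R => DRURRU VALID
Fold 5: move[2]->L => DRLRRU INVALID (collision), skipped

Answer: XVVVX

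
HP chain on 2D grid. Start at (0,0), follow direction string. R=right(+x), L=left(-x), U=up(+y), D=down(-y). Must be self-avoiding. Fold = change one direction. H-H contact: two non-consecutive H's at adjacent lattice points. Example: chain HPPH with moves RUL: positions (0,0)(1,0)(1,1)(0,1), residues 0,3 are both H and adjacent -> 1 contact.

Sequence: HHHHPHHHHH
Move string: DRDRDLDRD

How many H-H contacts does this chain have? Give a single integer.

Positions: [(0, 0), (0, -1), (1, -1), (1, -2), (2, -2), (2, -3), (1, -3), (1, -4), (2, -4), (2, -5)]
H-H contact: residue 3 @(1,-2) - residue 6 @(1, -3)
H-H contact: residue 5 @(2,-3) - residue 8 @(2, -4)

Answer: 2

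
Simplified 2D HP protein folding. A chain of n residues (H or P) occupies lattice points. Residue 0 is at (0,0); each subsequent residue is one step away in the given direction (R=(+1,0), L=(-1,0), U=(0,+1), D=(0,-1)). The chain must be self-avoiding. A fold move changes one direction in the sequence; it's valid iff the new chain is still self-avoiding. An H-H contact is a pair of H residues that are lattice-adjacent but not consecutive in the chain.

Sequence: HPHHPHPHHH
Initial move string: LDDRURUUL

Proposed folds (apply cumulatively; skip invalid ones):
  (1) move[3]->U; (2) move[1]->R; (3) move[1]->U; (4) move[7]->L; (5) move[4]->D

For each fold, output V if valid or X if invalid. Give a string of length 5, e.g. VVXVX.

Answer: XXXXV

Derivation:
Initial: LDDRURUUL -> [(0, 0), (-1, 0), (-1, -1), (-1, -2), (0, -2), (0, -1), (1, -1), (1, 0), (1, 1), (0, 1)]
Fold 1: move[3]->U => LDDUURUUL INVALID (collision), skipped
Fold 2: move[1]->R => LRDRURUUL INVALID (collision), skipped
Fold 3: move[1]->U => LUDRURUUL INVALID (collision), skipped
Fold 4: move[7]->L => LDDRURULL INVALID (collision), skipped
Fold 5: move[4]->D => LDDRDRUUL VALID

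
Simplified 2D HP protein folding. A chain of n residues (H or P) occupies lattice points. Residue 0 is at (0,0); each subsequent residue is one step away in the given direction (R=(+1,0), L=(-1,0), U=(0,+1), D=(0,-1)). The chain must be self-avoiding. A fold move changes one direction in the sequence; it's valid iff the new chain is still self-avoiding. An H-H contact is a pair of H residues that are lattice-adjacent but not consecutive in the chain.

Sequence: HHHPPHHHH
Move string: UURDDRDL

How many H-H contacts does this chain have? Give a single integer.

Positions: [(0, 0), (0, 1), (0, 2), (1, 2), (1, 1), (1, 0), (2, 0), (2, -1), (1, -1)]
H-H contact: residue 0 @(0,0) - residue 5 @(1, 0)
H-H contact: residue 5 @(1,0) - residue 8 @(1, -1)

Answer: 2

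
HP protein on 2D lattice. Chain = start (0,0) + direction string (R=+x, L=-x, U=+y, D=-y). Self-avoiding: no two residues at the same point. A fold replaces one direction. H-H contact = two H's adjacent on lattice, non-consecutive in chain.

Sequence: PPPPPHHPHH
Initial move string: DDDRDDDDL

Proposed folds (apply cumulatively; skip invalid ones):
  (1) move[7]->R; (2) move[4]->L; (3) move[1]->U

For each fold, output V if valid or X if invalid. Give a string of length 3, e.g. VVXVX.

Answer: XXX

Derivation:
Initial: DDDRDDDDL -> [(0, 0), (0, -1), (0, -2), (0, -3), (1, -3), (1, -4), (1, -5), (1, -6), (1, -7), (0, -7)]
Fold 1: move[7]->R => DDDRDDDRL INVALID (collision), skipped
Fold 2: move[4]->L => DDDRLDDDL INVALID (collision), skipped
Fold 3: move[1]->U => DUDRDDDDL INVALID (collision), skipped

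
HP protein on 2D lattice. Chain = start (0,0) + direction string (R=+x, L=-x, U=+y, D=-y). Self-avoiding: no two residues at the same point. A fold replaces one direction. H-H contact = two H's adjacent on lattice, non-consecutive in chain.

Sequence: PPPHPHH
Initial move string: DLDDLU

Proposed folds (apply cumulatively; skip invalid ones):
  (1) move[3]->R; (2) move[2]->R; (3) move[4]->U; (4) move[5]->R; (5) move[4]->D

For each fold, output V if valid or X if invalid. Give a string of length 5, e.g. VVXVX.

Initial: DLDDLU -> [(0, 0), (0, -1), (-1, -1), (-1, -2), (-1, -3), (-2, -3), (-2, -2)]
Fold 1: move[3]->R => DLDRLU INVALID (collision), skipped
Fold 2: move[2]->R => DLRDLU INVALID (collision), skipped
Fold 3: move[4]->U => DLDDUU INVALID (collision), skipped
Fold 4: move[5]->R => DLDDLR INVALID (collision), skipped
Fold 5: move[4]->D => DLDDDU INVALID (collision), skipped

Answer: XXXXX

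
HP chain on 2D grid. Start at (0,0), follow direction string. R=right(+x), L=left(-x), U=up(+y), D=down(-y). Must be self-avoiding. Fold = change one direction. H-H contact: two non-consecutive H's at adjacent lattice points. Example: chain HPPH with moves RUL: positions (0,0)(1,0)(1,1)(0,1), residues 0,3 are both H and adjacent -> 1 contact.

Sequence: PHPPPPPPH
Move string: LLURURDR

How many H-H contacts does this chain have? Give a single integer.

Positions: [(0, 0), (-1, 0), (-2, 0), (-2, 1), (-1, 1), (-1, 2), (0, 2), (0, 1), (1, 1)]
No H-H contacts found.

Answer: 0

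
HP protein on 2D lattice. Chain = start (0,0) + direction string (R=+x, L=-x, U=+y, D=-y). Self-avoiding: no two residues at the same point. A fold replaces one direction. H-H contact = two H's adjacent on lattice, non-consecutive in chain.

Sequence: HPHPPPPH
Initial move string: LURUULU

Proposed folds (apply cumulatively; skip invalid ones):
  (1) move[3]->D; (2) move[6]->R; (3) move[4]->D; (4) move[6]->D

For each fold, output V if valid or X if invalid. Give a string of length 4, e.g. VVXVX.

Initial: LURUULU -> [(0, 0), (-1, 0), (-1, 1), (0, 1), (0, 2), (0, 3), (-1, 3), (-1, 4)]
Fold 1: move[3]->D => LURDULU INVALID (collision), skipped
Fold 2: move[6]->R => LURUULR INVALID (collision), skipped
Fold 3: move[4]->D => LURUDLU INVALID (collision), skipped
Fold 4: move[6]->D => LURUULD VALID

Answer: XXXV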